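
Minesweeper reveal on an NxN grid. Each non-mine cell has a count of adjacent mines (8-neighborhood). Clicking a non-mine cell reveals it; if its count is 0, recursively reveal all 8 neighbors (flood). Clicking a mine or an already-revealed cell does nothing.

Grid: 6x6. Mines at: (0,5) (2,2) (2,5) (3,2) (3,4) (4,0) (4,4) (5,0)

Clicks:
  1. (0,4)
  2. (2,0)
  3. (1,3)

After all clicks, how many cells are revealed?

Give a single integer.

Click 1 (0,4) count=1: revealed 1 new [(0,4)] -> total=1
Click 2 (2,0) count=0: revealed 13 new [(0,0) (0,1) (0,2) (0,3) (1,0) (1,1) (1,2) (1,3) (1,4) (2,0) (2,1) (3,0) (3,1)] -> total=14
Click 3 (1,3) count=1: revealed 0 new [(none)] -> total=14

Answer: 14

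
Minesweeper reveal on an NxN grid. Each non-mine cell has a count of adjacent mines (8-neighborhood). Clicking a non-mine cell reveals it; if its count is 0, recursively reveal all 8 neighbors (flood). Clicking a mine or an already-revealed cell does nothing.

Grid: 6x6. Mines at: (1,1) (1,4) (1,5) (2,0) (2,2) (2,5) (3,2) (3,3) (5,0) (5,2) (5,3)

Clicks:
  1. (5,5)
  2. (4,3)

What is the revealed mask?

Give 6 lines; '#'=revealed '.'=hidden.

Click 1 (5,5) count=0: revealed 6 new [(3,4) (3,5) (4,4) (4,5) (5,4) (5,5)] -> total=6
Click 2 (4,3) count=4: revealed 1 new [(4,3)] -> total=7

Answer: ......
......
......
....##
...###
....##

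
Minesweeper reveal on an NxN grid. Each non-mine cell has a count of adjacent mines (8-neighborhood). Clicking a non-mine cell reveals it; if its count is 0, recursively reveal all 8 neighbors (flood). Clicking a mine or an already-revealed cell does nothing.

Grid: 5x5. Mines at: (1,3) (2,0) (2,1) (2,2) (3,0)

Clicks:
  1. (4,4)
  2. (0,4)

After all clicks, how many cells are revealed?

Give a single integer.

Click 1 (4,4) count=0: revealed 10 new [(2,3) (2,4) (3,1) (3,2) (3,3) (3,4) (4,1) (4,2) (4,3) (4,4)] -> total=10
Click 2 (0,4) count=1: revealed 1 new [(0,4)] -> total=11

Answer: 11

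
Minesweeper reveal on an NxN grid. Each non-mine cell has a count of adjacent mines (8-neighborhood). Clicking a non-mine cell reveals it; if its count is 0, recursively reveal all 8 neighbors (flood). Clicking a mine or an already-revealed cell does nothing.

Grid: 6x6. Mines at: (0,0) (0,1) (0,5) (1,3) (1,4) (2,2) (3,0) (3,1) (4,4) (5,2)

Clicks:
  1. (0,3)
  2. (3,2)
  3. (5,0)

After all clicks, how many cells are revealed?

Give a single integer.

Answer: 6

Derivation:
Click 1 (0,3) count=2: revealed 1 new [(0,3)] -> total=1
Click 2 (3,2) count=2: revealed 1 new [(3,2)] -> total=2
Click 3 (5,0) count=0: revealed 4 new [(4,0) (4,1) (5,0) (5,1)] -> total=6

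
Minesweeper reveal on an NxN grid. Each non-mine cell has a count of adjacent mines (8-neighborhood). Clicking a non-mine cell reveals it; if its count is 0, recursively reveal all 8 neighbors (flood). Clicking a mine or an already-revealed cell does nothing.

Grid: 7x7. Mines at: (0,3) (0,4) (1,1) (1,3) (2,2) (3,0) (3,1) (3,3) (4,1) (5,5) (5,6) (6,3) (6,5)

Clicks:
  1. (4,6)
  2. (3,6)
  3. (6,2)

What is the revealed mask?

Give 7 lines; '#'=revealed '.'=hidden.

Answer: .....##
....###
....###
....###
....###
.......
..#....

Derivation:
Click 1 (4,6) count=2: revealed 1 new [(4,6)] -> total=1
Click 2 (3,6) count=0: revealed 13 new [(0,5) (0,6) (1,4) (1,5) (1,6) (2,4) (2,5) (2,6) (3,4) (3,5) (3,6) (4,4) (4,5)] -> total=14
Click 3 (6,2) count=1: revealed 1 new [(6,2)] -> total=15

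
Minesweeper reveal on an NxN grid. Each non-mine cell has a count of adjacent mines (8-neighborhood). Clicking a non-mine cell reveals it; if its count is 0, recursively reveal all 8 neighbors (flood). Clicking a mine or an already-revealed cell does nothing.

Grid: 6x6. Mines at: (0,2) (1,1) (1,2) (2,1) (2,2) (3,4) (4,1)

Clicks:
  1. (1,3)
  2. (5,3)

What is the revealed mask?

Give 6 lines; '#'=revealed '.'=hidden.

Click 1 (1,3) count=3: revealed 1 new [(1,3)] -> total=1
Click 2 (5,3) count=0: revealed 8 new [(4,2) (4,3) (4,4) (4,5) (5,2) (5,3) (5,4) (5,5)] -> total=9

Answer: ......
...#..
......
......
..####
..####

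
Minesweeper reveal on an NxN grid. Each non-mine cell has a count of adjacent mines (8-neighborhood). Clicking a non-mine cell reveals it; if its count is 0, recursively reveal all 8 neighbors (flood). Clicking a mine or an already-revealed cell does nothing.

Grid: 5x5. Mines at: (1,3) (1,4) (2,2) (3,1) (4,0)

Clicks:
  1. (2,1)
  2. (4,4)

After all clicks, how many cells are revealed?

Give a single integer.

Click 1 (2,1) count=2: revealed 1 new [(2,1)] -> total=1
Click 2 (4,4) count=0: revealed 8 new [(2,3) (2,4) (3,2) (3,3) (3,4) (4,2) (4,3) (4,4)] -> total=9

Answer: 9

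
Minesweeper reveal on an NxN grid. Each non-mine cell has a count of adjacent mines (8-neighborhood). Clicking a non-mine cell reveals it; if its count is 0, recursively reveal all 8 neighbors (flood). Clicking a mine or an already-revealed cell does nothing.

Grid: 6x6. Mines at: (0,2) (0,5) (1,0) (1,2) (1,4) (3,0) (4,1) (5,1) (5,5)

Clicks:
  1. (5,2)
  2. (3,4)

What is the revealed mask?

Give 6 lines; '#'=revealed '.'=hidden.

Click 1 (5,2) count=2: revealed 1 new [(5,2)] -> total=1
Click 2 (3,4) count=0: revealed 14 new [(2,2) (2,3) (2,4) (2,5) (3,2) (3,3) (3,4) (3,5) (4,2) (4,3) (4,4) (4,5) (5,3) (5,4)] -> total=15

Answer: ......
......
..####
..####
..####
..###.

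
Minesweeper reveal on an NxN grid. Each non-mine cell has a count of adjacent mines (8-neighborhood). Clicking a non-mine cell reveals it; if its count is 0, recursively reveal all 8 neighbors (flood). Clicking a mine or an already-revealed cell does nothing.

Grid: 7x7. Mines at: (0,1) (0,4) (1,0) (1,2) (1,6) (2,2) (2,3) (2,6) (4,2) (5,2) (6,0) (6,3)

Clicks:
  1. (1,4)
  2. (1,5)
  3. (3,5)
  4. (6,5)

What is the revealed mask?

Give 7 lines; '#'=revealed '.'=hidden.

Answer: .......
....##.
.......
...####
...####
...####
....###

Derivation:
Click 1 (1,4) count=2: revealed 1 new [(1,4)] -> total=1
Click 2 (1,5) count=3: revealed 1 new [(1,5)] -> total=2
Click 3 (3,5) count=1: revealed 1 new [(3,5)] -> total=3
Click 4 (6,5) count=0: revealed 14 new [(3,3) (3,4) (3,6) (4,3) (4,4) (4,5) (4,6) (5,3) (5,4) (5,5) (5,6) (6,4) (6,5) (6,6)] -> total=17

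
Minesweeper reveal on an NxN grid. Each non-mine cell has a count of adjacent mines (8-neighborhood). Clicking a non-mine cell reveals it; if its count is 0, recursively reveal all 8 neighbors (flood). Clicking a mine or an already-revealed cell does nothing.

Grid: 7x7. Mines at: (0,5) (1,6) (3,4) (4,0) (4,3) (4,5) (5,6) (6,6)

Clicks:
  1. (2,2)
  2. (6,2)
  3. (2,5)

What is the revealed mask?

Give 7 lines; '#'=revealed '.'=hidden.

Answer: #####..
#####..
######.
####...
.......
######.
######.

Derivation:
Click 1 (2,2) count=0: revealed 19 new [(0,0) (0,1) (0,2) (0,3) (0,4) (1,0) (1,1) (1,2) (1,3) (1,4) (2,0) (2,1) (2,2) (2,3) (2,4) (3,0) (3,1) (3,2) (3,3)] -> total=19
Click 2 (6,2) count=0: revealed 12 new [(5,0) (5,1) (5,2) (5,3) (5,4) (5,5) (6,0) (6,1) (6,2) (6,3) (6,4) (6,5)] -> total=31
Click 3 (2,5) count=2: revealed 1 new [(2,5)] -> total=32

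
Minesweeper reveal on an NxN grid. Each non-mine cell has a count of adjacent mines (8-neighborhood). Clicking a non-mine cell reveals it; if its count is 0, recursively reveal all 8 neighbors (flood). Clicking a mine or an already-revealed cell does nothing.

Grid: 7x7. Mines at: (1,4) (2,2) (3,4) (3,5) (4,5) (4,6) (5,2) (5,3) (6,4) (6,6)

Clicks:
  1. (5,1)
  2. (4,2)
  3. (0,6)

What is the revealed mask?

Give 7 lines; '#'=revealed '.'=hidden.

Answer: .....##
.....##
.....##
.......
..#....
.#.....
.......

Derivation:
Click 1 (5,1) count=1: revealed 1 new [(5,1)] -> total=1
Click 2 (4,2) count=2: revealed 1 new [(4,2)] -> total=2
Click 3 (0,6) count=0: revealed 6 new [(0,5) (0,6) (1,5) (1,6) (2,5) (2,6)] -> total=8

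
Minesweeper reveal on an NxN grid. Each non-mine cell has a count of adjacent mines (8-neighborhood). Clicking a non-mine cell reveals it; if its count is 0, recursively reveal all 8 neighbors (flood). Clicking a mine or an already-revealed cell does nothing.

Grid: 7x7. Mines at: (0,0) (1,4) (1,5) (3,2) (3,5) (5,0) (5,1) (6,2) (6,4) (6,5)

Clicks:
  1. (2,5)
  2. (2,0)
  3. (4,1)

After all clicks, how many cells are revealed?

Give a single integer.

Answer: 9

Derivation:
Click 1 (2,5) count=3: revealed 1 new [(2,5)] -> total=1
Click 2 (2,0) count=0: revealed 8 new [(1,0) (1,1) (2,0) (2,1) (3,0) (3,1) (4,0) (4,1)] -> total=9
Click 3 (4,1) count=3: revealed 0 new [(none)] -> total=9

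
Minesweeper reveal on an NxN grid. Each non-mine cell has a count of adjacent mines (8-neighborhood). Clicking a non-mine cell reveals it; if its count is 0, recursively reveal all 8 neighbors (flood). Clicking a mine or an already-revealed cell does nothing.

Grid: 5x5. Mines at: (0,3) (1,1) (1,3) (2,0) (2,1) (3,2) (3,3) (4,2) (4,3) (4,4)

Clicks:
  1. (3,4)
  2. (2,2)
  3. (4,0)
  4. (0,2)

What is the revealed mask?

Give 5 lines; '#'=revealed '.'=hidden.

Click 1 (3,4) count=3: revealed 1 new [(3,4)] -> total=1
Click 2 (2,2) count=5: revealed 1 new [(2,2)] -> total=2
Click 3 (4,0) count=0: revealed 4 new [(3,0) (3,1) (4,0) (4,1)] -> total=6
Click 4 (0,2) count=3: revealed 1 new [(0,2)] -> total=7

Answer: ..#..
.....
..#..
##..#
##...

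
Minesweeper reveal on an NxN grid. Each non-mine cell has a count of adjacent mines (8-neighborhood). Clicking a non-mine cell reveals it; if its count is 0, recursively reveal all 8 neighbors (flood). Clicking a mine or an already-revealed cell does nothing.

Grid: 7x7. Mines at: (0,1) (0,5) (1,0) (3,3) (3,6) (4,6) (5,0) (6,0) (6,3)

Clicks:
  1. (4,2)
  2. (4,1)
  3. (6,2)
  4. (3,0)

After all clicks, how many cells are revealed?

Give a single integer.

Click 1 (4,2) count=1: revealed 1 new [(4,2)] -> total=1
Click 2 (4,1) count=1: revealed 1 new [(4,1)] -> total=2
Click 3 (6,2) count=1: revealed 1 new [(6,2)] -> total=3
Click 4 (3,0) count=0: revealed 7 new [(2,0) (2,1) (2,2) (3,0) (3,1) (3,2) (4,0)] -> total=10

Answer: 10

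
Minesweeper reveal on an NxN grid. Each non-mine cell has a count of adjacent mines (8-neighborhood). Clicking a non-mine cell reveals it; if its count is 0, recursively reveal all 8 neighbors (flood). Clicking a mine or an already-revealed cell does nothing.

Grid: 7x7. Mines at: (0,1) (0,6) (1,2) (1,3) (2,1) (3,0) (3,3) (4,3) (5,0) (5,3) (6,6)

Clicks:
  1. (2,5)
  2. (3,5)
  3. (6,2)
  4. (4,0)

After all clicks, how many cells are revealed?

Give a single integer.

Answer: 17

Derivation:
Click 1 (2,5) count=0: revealed 15 new [(1,4) (1,5) (1,6) (2,4) (2,5) (2,6) (3,4) (3,5) (3,6) (4,4) (4,5) (4,6) (5,4) (5,5) (5,6)] -> total=15
Click 2 (3,5) count=0: revealed 0 new [(none)] -> total=15
Click 3 (6,2) count=1: revealed 1 new [(6,2)] -> total=16
Click 4 (4,0) count=2: revealed 1 new [(4,0)] -> total=17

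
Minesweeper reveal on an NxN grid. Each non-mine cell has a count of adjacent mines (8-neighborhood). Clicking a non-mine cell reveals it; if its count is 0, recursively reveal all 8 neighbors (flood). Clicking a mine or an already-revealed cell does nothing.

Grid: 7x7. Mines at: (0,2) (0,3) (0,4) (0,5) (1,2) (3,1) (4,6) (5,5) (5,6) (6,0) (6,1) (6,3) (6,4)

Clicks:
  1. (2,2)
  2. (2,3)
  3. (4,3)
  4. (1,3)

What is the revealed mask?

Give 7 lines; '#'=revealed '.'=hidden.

Answer: .......
...####
..#####
..#####
..####.
..###..
.......

Derivation:
Click 1 (2,2) count=2: revealed 1 new [(2,2)] -> total=1
Click 2 (2,3) count=1: revealed 1 new [(2,3)] -> total=2
Click 3 (4,3) count=0: revealed 19 new [(1,3) (1,4) (1,5) (1,6) (2,4) (2,5) (2,6) (3,2) (3,3) (3,4) (3,5) (3,6) (4,2) (4,3) (4,4) (4,5) (5,2) (5,3) (5,4)] -> total=21
Click 4 (1,3) count=4: revealed 0 new [(none)] -> total=21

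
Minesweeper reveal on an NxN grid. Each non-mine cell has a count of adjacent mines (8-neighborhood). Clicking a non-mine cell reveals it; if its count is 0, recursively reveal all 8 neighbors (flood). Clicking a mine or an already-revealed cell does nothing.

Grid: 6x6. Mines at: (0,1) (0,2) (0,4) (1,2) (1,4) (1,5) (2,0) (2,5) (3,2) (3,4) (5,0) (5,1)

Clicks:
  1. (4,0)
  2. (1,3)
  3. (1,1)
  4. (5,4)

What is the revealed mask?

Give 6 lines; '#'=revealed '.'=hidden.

Click 1 (4,0) count=2: revealed 1 new [(4,0)] -> total=1
Click 2 (1,3) count=4: revealed 1 new [(1,3)] -> total=2
Click 3 (1,1) count=4: revealed 1 new [(1,1)] -> total=3
Click 4 (5,4) count=0: revealed 8 new [(4,2) (4,3) (4,4) (4,5) (5,2) (5,3) (5,4) (5,5)] -> total=11

Answer: ......
.#.#..
......
......
#.####
..####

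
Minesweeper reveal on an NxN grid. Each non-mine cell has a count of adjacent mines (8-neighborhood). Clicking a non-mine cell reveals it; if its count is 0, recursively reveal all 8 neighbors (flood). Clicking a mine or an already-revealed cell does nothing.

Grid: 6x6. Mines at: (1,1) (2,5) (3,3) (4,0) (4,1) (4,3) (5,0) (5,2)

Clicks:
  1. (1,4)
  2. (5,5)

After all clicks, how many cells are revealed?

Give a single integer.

Click 1 (1,4) count=1: revealed 1 new [(1,4)] -> total=1
Click 2 (5,5) count=0: revealed 6 new [(3,4) (3,5) (4,4) (4,5) (5,4) (5,5)] -> total=7

Answer: 7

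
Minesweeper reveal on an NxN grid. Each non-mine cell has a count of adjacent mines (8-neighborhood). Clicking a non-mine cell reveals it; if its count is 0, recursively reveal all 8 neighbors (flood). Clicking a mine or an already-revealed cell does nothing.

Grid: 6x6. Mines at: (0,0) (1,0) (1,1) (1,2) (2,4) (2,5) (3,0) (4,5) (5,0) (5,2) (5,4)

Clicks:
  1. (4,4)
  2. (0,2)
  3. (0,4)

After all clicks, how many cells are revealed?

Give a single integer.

Answer: 8

Derivation:
Click 1 (4,4) count=2: revealed 1 new [(4,4)] -> total=1
Click 2 (0,2) count=2: revealed 1 new [(0,2)] -> total=2
Click 3 (0,4) count=0: revealed 6 new [(0,3) (0,4) (0,5) (1,3) (1,4) (1,5)] -> total=8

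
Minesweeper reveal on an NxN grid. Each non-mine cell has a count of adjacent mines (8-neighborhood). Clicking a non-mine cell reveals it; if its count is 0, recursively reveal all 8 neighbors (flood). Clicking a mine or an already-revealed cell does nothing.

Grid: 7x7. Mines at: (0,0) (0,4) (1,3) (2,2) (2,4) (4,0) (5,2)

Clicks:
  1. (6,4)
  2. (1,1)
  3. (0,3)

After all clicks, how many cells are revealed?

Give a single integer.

Answer: 24

Derivation:
Click 1 (6,4) count=0: revealed 22 new [(0,5) (0,6) (1,5) (1,6) (2,5) (2,6) (3,3) (3,4) (3,5) (3,6) (4,3) (4,4) (4,5) (4,6) (5,3) (5,4) (5,5) (5,6) (6,3) (6,4) (6,5) (6,6)] -> total=22
Click 2 (1,1) count=2: revealed 1 new [(1,1)] -> total=23
Click 3 (0,3) count=2: revealed 1 new [(0,3)] -> total=24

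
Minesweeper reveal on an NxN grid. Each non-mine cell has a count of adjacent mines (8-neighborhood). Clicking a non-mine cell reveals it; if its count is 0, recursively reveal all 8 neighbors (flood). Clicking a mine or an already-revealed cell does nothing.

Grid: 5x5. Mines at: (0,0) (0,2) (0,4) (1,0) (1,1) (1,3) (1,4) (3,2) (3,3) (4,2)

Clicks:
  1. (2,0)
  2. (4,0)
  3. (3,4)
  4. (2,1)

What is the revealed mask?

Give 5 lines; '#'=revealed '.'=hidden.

Answer: .....
.....
##...
##..#
##...

Derivation:
Click 1 (2,0) count=2: revealed 1 new [(2,0)] -> total=1
Click 2 (4,0) count=0: revealed 5 new [(2,1) (3,0) (3,1) (4,0) (4,1)] -> total=6
Click 3 (3,4) count=1: revealed 1 new [(3,4)] -> total=7
Click 4 (2,1) count=3: revealed 0 new [(none)] -> total=7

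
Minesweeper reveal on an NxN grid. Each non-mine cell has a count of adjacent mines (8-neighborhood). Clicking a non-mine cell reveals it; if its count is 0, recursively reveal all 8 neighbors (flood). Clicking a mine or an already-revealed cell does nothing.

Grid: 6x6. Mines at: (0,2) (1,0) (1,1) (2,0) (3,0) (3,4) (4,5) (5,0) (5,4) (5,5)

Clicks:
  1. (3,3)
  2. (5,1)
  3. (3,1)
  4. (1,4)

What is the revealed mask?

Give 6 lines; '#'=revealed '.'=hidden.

Click 1 (3,3) count=1: revealed 1 new [(3,3)] -> total=1
Click 2 (5,1) count=1: revealed 1 new [(5,1)] -> total=2
Click 3 (3,1) count=2: revealed 1 new [(3,1)] -> total=3
Click 4 (1,4) count=0: revealed 9 new [(0,3) (0,4) (0,5) (1,3) (1,4) (1,5) (2,3) (2,4) (2,5)] -> total=12

Answer: ...###
...###
...###
.#.#..
......
.#....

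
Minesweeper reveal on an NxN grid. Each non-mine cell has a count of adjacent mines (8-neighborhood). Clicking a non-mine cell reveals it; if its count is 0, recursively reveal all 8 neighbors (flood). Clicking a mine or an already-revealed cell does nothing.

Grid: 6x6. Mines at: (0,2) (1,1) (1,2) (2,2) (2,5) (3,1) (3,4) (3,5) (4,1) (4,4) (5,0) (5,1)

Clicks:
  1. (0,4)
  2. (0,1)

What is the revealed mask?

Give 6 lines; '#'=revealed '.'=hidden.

Answer: .#.###
...###
......
......
......
......

Derivation:
Click 1 (0,4) count=0: revealed 6 new [(0,3) (0,4) (0,5) (1,3) (1,4) (1,5)] -> total=6
Click 2 (0,1) count=3: revealed 1 new [(0,1)] -> total=7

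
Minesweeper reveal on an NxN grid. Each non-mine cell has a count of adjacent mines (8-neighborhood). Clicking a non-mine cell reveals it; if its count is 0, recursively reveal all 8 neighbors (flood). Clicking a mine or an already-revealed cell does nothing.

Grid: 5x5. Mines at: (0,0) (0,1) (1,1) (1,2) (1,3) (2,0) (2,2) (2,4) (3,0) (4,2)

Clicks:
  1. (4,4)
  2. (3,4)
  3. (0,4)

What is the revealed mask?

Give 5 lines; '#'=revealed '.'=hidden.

Answer: ....#
.....
.....
...##
...##

Derivation:
Click 1 (4,4) count=0: revealed 4 new [(3,3) (3,4) (4,3) (4,4)] -> total=4
Click 2 (3,4) count=1: revealed 0 new [(none)] -> total=4
Click 3 (0,4) count=1: revealed 1 new [(0,4)] -> total=5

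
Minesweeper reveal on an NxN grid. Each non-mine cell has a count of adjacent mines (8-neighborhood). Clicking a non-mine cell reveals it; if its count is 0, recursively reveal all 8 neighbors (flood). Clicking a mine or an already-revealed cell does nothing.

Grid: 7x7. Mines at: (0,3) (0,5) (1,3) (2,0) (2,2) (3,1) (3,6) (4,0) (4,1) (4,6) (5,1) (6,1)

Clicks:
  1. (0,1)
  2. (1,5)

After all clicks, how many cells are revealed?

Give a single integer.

Click 1 (0,1) count=0: revealed 6 new [(0,0) (0,1) (0,2) (1,0) (1,1) (1,2)] -> total=6
Click 2 (1,5) count=1: revealed 1 new [(1,5)] -> total=7

Answer: 7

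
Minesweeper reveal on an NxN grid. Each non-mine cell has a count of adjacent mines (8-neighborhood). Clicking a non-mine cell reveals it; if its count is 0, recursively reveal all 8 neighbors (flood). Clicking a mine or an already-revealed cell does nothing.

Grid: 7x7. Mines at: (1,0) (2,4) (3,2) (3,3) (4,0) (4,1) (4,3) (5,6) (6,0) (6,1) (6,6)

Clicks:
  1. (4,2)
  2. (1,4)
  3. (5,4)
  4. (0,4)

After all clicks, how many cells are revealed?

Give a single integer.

Click 1 (4,2) count=4: revealed 1 new [(4,2)] -> total=1
Click 2 (1,4) count=1: revealed 1 new [(1,4)] -> total=2
Click 3 (5,4) count=1: revealed 1 new [(5,4)] -> total=3
Click 4 (0,4) count=0: revealed 20 new [(0,1) (0,2) (0,3) (0,4) (0,5) (0,6) (1,1) (1,2) (1,3) (1,5) (1,6) (2,1) (2,2) (2,3) (2,5) (2,6) (3,5) (3,6) (4,5) (4,6)] -> total=23

Answer: 23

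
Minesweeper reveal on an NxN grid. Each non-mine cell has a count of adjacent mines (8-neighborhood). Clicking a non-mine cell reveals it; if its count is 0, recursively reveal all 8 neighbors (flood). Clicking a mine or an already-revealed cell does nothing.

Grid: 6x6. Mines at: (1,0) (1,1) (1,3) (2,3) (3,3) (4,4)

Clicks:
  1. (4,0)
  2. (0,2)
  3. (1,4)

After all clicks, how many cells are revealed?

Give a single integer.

Answer: 16

Derivation:
Click 1 (4,0) count=0: revealed 14 new [(2,0) (2,1) (2,2) (3,0) (3,1) (3,2) (4,0) (4,1) (4,2) (4,3) (5,0) (5,1) (5,2) (5,3)] -> total=14
Click 2 (0,2) count=2: revealed 1 new [(0,2)] -> total=15
Click 3 (1,4) count=2: revealed 1 new [(1,4)] -> total=16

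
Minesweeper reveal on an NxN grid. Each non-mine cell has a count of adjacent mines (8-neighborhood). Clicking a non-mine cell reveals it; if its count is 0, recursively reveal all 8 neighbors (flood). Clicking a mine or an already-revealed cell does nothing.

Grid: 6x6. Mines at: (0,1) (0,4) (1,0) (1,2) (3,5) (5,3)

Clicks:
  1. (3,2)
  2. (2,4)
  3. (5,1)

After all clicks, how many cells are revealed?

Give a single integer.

Click 1 (3,2) count=0: revealed 18 new [(2,0) (2,1) (2,2) (2,3) (2,4) (3,0) (3,1) (3,2) (3,3) (3,4) (4,0) (4,1) (4,2) (4,3) (4,4) (5,0) (5,1) (5,2)] -> total=18
Click 2 (2,4) count=1: revealed 0 new [(none)] -> total=18
Click 3 (5,1) count=0: revealed 0 new [(none)] -> total=18

Answer: 18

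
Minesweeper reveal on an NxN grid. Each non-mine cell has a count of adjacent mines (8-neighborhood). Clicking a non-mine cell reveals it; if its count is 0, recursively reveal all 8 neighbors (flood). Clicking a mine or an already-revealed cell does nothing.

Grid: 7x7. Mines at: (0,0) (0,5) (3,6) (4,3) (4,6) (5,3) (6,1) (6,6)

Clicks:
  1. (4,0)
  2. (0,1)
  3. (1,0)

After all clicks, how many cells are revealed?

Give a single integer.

Answer: 28

Derivation:
Click 1 (4,0) count=0: revealed 28 new [(0,1) (0,2) (0,3) (0,4) (1,0) (1,1) (1,2) (1,3) (1,4) (1,5) (2,0) (2,1) (2,2) (2,3) (2,4) (2,5) (3,0) (3,1) (3,2) (3,3) (3,4) (3,5) (4,0) (4,1) (4,2) (5,0) (5,1) (5,2)] -> total=28
Click 2 (0,1) count=1: revealed 0 new [(none)] -> total=28
Click 3 (1,0) count=1: revealed 0 new [(none)] -> total=28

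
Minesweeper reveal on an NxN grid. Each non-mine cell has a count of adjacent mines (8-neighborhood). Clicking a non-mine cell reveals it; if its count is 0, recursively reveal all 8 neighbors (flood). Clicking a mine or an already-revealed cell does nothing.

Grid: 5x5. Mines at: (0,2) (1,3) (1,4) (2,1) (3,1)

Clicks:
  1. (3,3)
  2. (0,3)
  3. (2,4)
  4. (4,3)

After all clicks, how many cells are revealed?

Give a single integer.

Answer: 10

Derivation:
Click 1 (3,3) count=0: revealed 9 new [(2,2) (2,3) (2,4) (3,2) (3,3) (3,4) (4,2) (4,3) (4,4)] -> total=9
Click 2 (0,3) count=3: revealed 1 new [(0,3)] -> total=10
Click 3 (2,4) count=2: revealed 0 new [(none)] -> total=10
Click 4 (4,3) count=0: revealed 0 new [(none)] -> total=10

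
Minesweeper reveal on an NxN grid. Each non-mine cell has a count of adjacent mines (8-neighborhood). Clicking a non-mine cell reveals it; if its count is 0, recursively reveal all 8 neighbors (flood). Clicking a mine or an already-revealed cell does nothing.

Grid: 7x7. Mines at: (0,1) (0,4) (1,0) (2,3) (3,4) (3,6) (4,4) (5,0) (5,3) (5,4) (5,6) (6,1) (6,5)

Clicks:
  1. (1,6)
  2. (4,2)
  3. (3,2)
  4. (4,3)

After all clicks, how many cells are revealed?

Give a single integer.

Answer: 9

Derivation:
Click 1 (1,6) count=0: revealed 6 new [(0,5) (0,6) (1,5) (1,6) (2,5) (2,6)] -> total=6
Click 2 (4,2) count=1: revealed 1 new [(4,2)] -> total=7
Click 3 (3,2) count=1: revealed 1 new [(3,2)] -> total=8
Click 4 (4,3) count=4: revealed 1 new [(4,3)] -> total=9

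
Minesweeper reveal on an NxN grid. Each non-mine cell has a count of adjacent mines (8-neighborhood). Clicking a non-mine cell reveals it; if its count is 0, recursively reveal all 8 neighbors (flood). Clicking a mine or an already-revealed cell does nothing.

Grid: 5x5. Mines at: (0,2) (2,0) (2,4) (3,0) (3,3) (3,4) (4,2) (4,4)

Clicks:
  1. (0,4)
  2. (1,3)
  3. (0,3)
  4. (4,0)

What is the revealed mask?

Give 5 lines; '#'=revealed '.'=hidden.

Answer: ...##
...##
.....
.....
#....

Derivation:
Click 1 (0,4) count=0: revealed 4 new [(0,3) (0,4) (1,3) (1,4)] -> total=4
Click 2 (1,3) count=2: revealed 0 new [(none)] -> total=4
Click 3 (0,3) count=1: revealed 0 new [(none)] -> total=4
Click 4 (4,0) count=1: revealed 1 new [(4,0)] -> total=5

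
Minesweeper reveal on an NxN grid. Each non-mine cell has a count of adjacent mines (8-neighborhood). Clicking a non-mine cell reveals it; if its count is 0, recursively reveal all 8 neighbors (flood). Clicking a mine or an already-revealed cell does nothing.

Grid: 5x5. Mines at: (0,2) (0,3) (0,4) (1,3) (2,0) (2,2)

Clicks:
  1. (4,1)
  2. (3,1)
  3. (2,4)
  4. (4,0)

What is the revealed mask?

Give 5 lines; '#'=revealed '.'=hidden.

Click 1 (4,1) count=0: revealed 12 new [(2,3) (2,4) (3,0) (3,1) (3,2) (3,3) (3,4) (4,0) (4,1) (4,2) (4,3) (4,4)] -> total=12
Click 2 (3,1) count=2: revealed 0 new [(none)] -> total=12
Click 3 (2,4) count=1: revealed 0 new [(none)] -> total=12
Click 4 (4,0) count=0: revealed 0 new [(none)] -> total=12

Answer: .....
.....
...##
#####
#####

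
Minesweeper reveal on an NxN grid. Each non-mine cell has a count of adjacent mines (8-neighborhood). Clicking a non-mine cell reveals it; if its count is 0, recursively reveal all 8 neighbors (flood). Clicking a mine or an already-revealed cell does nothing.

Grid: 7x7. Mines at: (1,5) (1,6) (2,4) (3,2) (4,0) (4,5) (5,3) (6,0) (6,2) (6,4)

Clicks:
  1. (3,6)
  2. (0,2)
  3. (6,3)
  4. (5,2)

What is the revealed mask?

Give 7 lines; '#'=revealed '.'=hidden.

Answer: #####..
#####..
####...
##....#
.......
..#....
...#...

Derivation:
Click 1 (3,6) count=1: revealed 1 new [(3,6)] -> total=1
Click 2 (0,2) count=0: revealed 16 new [(0,0) (0,1) (0,2) (0,3) (0,4) (1,0) (1,1) (1,2) (1,3) (1,4) (2,0) (2,1) (2,2) (2,3) (3,0) (3,1)] -> total=17
Click 3 (6,3) count=3: revealed 1 new [(6,3)] -> total=18
Click 4 (5,2) count=2: revealed 1 new [(5,2)] -> total=19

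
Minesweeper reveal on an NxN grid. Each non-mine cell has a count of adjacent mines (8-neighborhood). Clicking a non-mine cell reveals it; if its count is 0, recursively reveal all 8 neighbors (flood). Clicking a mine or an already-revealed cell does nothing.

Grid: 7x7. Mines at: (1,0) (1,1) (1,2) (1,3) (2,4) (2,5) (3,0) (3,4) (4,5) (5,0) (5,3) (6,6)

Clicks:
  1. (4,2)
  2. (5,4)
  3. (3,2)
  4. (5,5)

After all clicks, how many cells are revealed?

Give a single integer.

Answer: 11

Derivation:
Click 1 (4,2) count=1: revealed 1 new [(4,2)] -> total=1
Click 2 (5,4) count=2: revealed 1 new [(5,4)] -> total=2
Click 3 (3,2) count=0: revealed 8 new [(2,1) (2,2) (2,3) (3,1) (3,2) (3,3) (4,1) (4,3)] -> total=10
Click 4 (5,5) count=2: revealed 1 new [(5,5)] -> total=11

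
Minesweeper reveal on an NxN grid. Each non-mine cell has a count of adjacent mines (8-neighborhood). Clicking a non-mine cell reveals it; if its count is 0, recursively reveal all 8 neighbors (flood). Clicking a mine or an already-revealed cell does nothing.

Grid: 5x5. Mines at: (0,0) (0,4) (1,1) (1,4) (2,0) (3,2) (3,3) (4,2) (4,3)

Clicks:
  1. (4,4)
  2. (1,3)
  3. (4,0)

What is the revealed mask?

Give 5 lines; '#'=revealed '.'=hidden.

Answer: .....
...#.
.....
##...
##..#

Derivation:
Click 1 (4,4) count=2: revealed 1 new [(4,4)] -> total=1
Click 2 (1,3) count=2: revealed 1 new [(1,3)] -> total=2
Click 3 (4,0) count=0: revealed 4 new [(3,0) (3,1) (4,0) (4,1)] -> total=6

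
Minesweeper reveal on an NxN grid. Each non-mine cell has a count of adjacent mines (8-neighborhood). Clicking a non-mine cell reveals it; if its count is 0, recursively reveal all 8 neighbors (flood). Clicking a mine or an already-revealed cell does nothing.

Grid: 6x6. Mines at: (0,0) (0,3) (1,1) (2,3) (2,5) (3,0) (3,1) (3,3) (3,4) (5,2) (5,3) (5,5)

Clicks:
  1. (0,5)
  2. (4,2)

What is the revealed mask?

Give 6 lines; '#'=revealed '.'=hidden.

Click 1 (0,5) count=0: revealed 4 new [(0,4) (0,5) (1,4) (1,5)] -> total=4
Click 2 (4,2) count=4: revealed 1 new [(4,2)] -> total=5

Answer: ....##
....##
......
......
..#...
......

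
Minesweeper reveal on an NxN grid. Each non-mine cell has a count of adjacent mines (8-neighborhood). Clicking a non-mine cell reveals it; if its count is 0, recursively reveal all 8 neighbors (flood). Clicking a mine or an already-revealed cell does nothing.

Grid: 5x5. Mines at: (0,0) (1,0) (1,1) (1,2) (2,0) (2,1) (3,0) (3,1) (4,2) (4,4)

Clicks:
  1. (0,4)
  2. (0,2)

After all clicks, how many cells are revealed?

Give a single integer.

Click 1 (0,4) count=0: revealed 8 new [(0,3) (0,4) (1,3) (1,4) (2,3) (2,4) (3,3) (3,4)] -> total=8
Click 2 (0,2) count=2: revealed 1 new [(0,2)] -> total=9

Answer: 9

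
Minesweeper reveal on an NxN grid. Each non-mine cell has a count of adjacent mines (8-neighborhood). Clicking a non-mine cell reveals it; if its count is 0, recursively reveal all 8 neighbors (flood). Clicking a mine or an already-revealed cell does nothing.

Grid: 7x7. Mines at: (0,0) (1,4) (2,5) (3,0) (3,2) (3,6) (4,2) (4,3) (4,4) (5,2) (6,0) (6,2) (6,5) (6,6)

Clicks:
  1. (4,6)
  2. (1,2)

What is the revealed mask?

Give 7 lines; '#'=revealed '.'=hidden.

Answer: .###...
.###...
.###...
.......
......#
.......
.......

Derivation:
Click 1 (4,6) count=1: revealed 1 new [(4,6)] -> total=1
Click 2 (1,2) count=0: revealed 9 new [(0,1) (0,2) (0,3) (1,1) (1,2) (1,3) (2,1) (2,2) (2,3)] -> total=10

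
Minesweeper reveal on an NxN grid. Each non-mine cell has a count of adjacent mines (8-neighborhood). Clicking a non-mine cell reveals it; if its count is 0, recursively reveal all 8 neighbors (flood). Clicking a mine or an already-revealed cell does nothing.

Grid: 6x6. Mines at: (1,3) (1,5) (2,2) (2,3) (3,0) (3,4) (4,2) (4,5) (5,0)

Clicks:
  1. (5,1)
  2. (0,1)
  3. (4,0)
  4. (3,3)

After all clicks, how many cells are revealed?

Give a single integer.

Answer: 11

Derivation:
Click 1 (5,1) count=2: revealed 1 new [(5,1)] -> total=1
Click 2 (0,1) count=0: revealed 8 new [(0,0) (0,1) (0,2) (1,0) (1,1) (1,2) (2,0) (2,1)] -> total=9
Click 3 (4,0) count=2: revealed 1 new [(4,0)] -> total=10
Click 4 (3,3) count=4: revealed 1 new [(3,3)] -> total=11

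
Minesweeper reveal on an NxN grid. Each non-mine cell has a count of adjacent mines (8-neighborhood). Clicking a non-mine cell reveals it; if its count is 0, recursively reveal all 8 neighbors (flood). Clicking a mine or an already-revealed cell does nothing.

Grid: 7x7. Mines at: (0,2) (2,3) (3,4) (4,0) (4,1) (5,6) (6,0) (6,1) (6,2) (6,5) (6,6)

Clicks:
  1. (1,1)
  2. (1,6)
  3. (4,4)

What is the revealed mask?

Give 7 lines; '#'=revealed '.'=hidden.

Click 1 (1,1) count=1: revealed 1 new [(1,1)] -> total=1
Click 2 (1,6) count=0: revealed 15 new [(0,3) (0,4) (0,5) (0,6) (1,3) (1,4) (1,5) (1,6) (2,4) (2,5) (2,6) (3,5) (3,6) (4,5) (4,6)] -> total=16
Click 3 (4,4) count=1: revealed 1 new [(4,4)] -> total=17

Answer: ...####
.#.####
....###
.....##
....###
.......
.......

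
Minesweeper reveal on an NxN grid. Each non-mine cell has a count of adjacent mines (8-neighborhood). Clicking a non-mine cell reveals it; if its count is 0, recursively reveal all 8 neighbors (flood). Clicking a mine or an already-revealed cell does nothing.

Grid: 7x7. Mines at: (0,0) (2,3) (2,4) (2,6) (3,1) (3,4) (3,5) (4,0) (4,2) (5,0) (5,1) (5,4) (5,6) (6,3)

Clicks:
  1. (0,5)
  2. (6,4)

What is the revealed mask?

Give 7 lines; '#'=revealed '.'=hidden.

Click 1 (0,5) count=0: revealed 12 new [(0,1) (0,2) (0,3) (0,4) (0,5) (0,6) (1,1) (1,2) (1,3) (1,4) (1,5) (1,6)] -> total=12
Click 2 (6,4) count=2: revealed 1 new [(6,4)] -> total=13

Answer: .######
.######
.......
.......
.......
.......
....#..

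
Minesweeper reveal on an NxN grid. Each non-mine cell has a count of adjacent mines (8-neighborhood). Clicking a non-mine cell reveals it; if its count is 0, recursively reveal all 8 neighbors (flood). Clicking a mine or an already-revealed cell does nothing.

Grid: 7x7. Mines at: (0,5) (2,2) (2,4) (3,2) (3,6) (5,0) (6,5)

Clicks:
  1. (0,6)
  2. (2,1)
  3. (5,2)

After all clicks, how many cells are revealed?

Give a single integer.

Answer: 19

Derivation:
Click 1 (0,6) count=1: revealed 1 new [(0,6)] -> total=1
Click 2 (2,1) count=2: revealed 1 new [(2,1)] -> total=2
Click 3 (5,2) count=0: revealed 17 new [(3,3) (3,4) (3,5) (4,1) (4,2) (4,3) (4,4) (4,5) (5,1) (5,2) (5,3) (5,4) (5,5) (6,1) (6,2) (6,3) (6,4)] -> total=19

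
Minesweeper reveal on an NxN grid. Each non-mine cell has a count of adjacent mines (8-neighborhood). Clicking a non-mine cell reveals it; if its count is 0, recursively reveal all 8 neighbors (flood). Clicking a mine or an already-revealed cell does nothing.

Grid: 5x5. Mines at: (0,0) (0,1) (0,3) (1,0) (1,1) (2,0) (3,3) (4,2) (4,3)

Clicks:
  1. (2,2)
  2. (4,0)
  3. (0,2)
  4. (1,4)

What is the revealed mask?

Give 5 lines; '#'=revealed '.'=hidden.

Click 1 (2,2) count=2: revealed 1 new [(2,2)] -> total=1
Click 2 (4,0) count=0: revealed 4 new [(3,0) (3,1) (4,0) (4,1)] -> total=5
Click 3 (0,2) count=3: revealed 1 new [(0,2)] -> total=6
Click 4 (1,4) count=1: revealed 1 new [(1,4)] -> total=7

Answer: ..#..
....#
..#..
##...
##...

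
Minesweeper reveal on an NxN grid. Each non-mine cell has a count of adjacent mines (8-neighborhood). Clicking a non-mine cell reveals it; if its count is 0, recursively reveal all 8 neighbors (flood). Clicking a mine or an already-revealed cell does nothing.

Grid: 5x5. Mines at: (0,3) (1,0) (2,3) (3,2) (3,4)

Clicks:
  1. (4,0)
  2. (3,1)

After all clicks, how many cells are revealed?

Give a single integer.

Answer: 6

Derivation:
Click 1 (4,0) count=0: revealed 6 new [(2,0) (2,1) (3,0) (3,1) (4,0) (4,1)] -> total=6
Click 2 (3,1) count=1: revealed 0 new [(none)] -> total=6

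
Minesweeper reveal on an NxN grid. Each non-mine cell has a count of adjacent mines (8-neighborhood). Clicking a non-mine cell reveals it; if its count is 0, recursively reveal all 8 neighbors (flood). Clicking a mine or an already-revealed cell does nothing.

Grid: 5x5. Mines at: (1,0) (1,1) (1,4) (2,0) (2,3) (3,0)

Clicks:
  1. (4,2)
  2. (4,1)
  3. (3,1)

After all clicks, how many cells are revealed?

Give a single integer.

Click 1 (4,2) count=0: revealed 8 new [(3,1) (3,2) (3,3) (3,4) (4,1) (4,2) (4,3) (4,4)] -> total=8
Click 2 (4,1) count=1: revealed 0 new [(none)] -> total=8
Click 3 (3,1) count=2: revealed 0 new [(none)] -> total=8

Answer: 8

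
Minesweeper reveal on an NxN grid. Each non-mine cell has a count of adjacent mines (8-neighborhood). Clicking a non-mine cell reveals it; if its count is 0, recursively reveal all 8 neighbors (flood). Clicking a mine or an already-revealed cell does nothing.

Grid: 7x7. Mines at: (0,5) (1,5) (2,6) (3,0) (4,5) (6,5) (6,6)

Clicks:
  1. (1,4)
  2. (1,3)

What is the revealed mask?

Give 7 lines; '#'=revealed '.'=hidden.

Click 1 (1,4) count=2: revealed 1 new [(1,4)] -> total=1
Click 2 (1,3) count=0: revealed 33 new [(0,0) (0,1) (0,2) (0,3) (0,4) (1,0) (1,1) (1,2) (1,3) (2,0) (2,1) (2,2) (2,3) (2,4) (3,1) (3,2) (3,3) (3,4) (4,0) (4,1) (4,2) (4,3) (4,4) (5,0) (5,1) (5,2) (5,3) (5,4) (6,0) (6,1) (6,2) (6,3) (6,4)] -> total=34

Answer: #####..
#####..
#####..
.####..
#####..
#####..
#####..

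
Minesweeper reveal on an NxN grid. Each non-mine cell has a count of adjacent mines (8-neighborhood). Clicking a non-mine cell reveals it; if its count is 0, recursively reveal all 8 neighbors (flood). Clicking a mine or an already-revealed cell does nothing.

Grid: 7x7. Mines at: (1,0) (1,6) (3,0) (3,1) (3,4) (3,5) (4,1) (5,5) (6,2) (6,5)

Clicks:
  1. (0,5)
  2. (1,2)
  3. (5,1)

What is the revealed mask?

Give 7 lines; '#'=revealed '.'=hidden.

Click 1 (0,5) count=1: revealed 1 new [(0,5)] -> total=1
Click 2 (1,2) count=0: revealed 14 new [(0,1) (0,2) (0,3) (0,4) (1,1) (1,2) (1,3) (1,4) (1,5) (2,1) (2,2) (2,3) (2,4) (2,5)] -> total=15
Click 3 (5,1) count=2: revealed 1 new [(5,1)] -> total=16

Answer: .#####.
.#####.
.#####.
.......
.......
.#.....
.......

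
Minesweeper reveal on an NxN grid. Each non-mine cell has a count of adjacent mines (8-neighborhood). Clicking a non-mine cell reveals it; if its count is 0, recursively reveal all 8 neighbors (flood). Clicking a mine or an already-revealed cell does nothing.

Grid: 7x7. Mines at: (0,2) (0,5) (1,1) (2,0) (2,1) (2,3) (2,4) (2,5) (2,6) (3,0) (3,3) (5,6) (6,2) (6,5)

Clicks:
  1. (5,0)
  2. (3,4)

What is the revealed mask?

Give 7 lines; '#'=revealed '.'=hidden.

Click 1 (5,0) count=0: revealed 6 new [(4,0) (4,1) (5,0) (5,1) (6,0) (6,1)] -> total=6
Click 2 (3,4) count=4: revealed 1 new [(3,4)] -> total=7

Answer: .......
.......
.......
....#..
##.....
##.....
##.....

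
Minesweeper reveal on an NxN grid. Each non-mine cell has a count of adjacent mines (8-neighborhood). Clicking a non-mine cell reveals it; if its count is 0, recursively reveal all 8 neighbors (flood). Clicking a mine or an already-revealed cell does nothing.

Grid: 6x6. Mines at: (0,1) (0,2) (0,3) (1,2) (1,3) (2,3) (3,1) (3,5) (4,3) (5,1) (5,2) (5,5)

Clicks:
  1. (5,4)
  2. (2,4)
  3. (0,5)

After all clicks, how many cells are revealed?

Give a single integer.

Click 1 (5,4) count=2: revealed 1 new [(5,4)] -> total=1
Click 2 (2,4) count=3: revealed 1 new [(2,4)] -> total=2
Click 3 (0,5) count=0: revealed 5 new [(0,4) (0,5) (1,4) (1,5) (2,5)] -> total=7

Answer: 7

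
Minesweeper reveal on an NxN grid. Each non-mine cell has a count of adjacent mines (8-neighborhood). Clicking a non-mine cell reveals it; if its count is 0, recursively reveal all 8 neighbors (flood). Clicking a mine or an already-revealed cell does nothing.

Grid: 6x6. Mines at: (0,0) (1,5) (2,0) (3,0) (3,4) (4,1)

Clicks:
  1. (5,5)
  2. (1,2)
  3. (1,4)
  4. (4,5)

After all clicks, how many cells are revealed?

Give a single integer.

Click 1 (5,5) count=0: revealed 8 new [(4,2) (4,3) (4,4) (4,5) (5,2) (5,3) (5,4) (5,5)] -> total=8
Click 2 (1,2) count=0: revealed 15 new [(0,1) (0,2) (0,3) (0,4) (1,1) (1,2) (1,3) (1,4) (2,1) (2,2) (2,3) (2,4) (3,1) (3,2) (3,3)] -> total=23
Click 3 (1,4) count=1: revealed 0 new [(none)] -> total=23
Click 4 (4,5) count=1: revealed 0 new [(none)] -> total=23

Answer: 23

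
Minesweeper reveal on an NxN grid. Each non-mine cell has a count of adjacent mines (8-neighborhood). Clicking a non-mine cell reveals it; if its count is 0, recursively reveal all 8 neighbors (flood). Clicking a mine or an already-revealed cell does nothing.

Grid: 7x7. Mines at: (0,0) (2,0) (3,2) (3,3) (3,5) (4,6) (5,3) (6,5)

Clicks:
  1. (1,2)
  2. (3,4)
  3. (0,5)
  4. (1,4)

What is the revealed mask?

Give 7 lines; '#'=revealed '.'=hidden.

Answer: .######
.######
.######
....#..
.......
.......
.......

Derivation:
Click 1 (1,2) count=0: revealed 18 new [(0,1) (0,2) (0,3) (0,4) (0,5) (0,6) (1,1) (1,2) (1,3) (1,4) (1,5) (1,6) (2,1) (2,2) (2,3) (2,4) (2,5) (2,6)] -> total=18
Click 2 (3,4) count=2: revealed 1 new [(3,4)] -> total=19
Click 3 (0,5) count=0: revealed 0 new [(none)] -> total=19
Click 4 (1,4) count=0: revealed 0 new [(none)] -> total=19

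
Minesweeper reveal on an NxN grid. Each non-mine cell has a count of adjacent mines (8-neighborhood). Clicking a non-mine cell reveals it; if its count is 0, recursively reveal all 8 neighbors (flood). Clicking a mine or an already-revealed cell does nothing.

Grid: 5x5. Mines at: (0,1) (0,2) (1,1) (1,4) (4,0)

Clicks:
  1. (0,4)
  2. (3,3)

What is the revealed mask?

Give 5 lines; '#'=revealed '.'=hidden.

Click 1 (0,4) count=1: revealed 1 new [(0,4)] -> total=1
Click 2 (3,3) count=0: revealed 12 new [(2,1) (2,2) (2,3) (2,4) (3,1) (3,2) (3,3) (3,4) (4,1) (4,2) (4,3) (4,4)] -> total=13

Answer: ....#
.....
.####
.####
.####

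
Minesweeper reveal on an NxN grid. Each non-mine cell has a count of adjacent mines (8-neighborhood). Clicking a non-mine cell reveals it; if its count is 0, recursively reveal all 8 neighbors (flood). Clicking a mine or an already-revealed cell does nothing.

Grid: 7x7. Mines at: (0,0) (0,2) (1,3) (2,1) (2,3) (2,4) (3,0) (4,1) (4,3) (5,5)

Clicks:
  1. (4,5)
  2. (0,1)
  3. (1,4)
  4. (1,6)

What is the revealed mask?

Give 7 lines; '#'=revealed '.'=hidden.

Answer: .#..###
....###
.....##
.....##
.....##
.......
.......

Derivation:
Click 1 (4,5) count=1: revealed 1 new [(4,5)] -> total=1
Click 2 (0,1) count=2: revealed 1 new [(0,1)] -> total=2
Click 3 (1,4) count=3: revealed 1 new [(1,4)] -> total=3
Click 4 (1,6) count=0: revealed 10 new [(0,4) (0,5) (0,6) (1,5) (1,6) (2,5) (2,6) (3,5) (3,6) (4,6)] -> total=13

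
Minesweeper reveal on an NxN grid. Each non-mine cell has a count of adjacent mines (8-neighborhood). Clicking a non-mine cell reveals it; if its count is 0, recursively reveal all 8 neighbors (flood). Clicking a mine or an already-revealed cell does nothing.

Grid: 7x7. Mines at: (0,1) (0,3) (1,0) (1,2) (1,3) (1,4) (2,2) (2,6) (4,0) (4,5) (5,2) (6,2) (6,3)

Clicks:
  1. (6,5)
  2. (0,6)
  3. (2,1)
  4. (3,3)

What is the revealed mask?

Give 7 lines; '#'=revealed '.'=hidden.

Click 1 (6,5) count=0: revealed 6 new [(5,4) (5,5) (5,6) (6,4) (6,5) (6,6)] -> total=6
Click 2 (0,6) count=0: revealed 4 new [(0,5) (0,6) (1,5) (1,6)] -> total=10
Click 3 (2,1) count=3: revealed 1 new [(2,1)] -> total=11
Click 4 (3,3) count=1: revealed 1 new [(3,3)] -> total=12

Answer: .....##
.....##
.#.....
...#...
.......
....###
....###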